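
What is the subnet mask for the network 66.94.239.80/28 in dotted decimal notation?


/28 means 28 network bits, 4 host bits
Binary: 11111111111111111111111111110000
Mask: 255.255.255.240


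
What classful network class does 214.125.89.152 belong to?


First octet: 214
Binary: 11010110
110xxxxx -> Class C (192-223)
Class C, default mask 255.255.255.0 (/24)


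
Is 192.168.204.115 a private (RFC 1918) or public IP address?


RFC 1918 private ranges:
  10.0.0.0/8 (10.0.0.0 - 10.255.255.255)
  172.16.0.0/12 (172.16.0.0 - 172.31.255.255)
  192.168.0.0/16 (192.168.0.0 - 192.168.255.255)
Private (in 192.168.0.0/16)


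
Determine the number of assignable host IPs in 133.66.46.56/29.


Host bits = 32 - 29 = 3
Total addresses = 2^3 = 8
Usable = total - 2 (network and broadcast)
Usable hosts: 6


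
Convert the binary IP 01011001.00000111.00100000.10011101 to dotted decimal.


01011001 = 89
00000111 = 7
00100000 = 32
10011101 = 157
IP: 89.7.32.157


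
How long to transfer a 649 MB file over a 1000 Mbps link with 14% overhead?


Effective throughput = 1000 * (1 - 14/100) = 860 Mbps
File size in Mb = 649 * 8 = 5192 Mb
Time = 5192 / 860
Time = 6.0372 seconds


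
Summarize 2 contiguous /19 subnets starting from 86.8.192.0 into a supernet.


Original prefix: /19
Number of subnets: 2 = 2^1
New prefix = 19 - 1 = 18
Supernet: 86.8.192.0/18


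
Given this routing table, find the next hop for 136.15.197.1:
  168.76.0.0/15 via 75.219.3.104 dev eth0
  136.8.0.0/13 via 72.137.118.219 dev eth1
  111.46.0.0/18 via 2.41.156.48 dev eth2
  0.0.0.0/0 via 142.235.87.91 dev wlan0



Longest prefix match for 136.15.197.1:
  /15 168.76.0.0: no
  /13 136.8.0.0: MATCH
  /18 111.46.0.0: no
  /0 0.0.0.0: MATCH
Selected: next-hop 72.137.118.219 via eth1 (matched /13)


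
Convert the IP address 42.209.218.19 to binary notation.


42 = 00101010
209 = 11010001
218 = 11011010
19 = 00010011
Binary: 00101010.11010001.11011010.00010011


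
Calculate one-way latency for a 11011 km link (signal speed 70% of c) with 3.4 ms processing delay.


Speed = 0.7 * 3e5 km/s = 210000 km/s
Propagation delay = 11011 / 210000 = 0.0524 s = 52.4333 ms
Processing delay = 3.4 ms
Total one-way latency = 55.8333 ms


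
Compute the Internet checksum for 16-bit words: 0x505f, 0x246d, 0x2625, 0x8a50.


Sum all words (with carry folding):
+ 0x505f = 0x505f
+ 0x246d = 0x74cc
+ 0x2625 = 0x9af1
+ 0x8a50 = 0x2542
One's complement: ~0x2542
Checksum = 0xdabd


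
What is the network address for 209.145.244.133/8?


IP:   11010001.10010001.11110100.10000101
Mask: 11111111.00000000.00000000.00000000
AND operation:
Net:  11010001.00000000.00000000.00000000
Network: 209.0.0.0/8


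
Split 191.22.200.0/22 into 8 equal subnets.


New prefix = 22 + 3 = 25
Each subnet has 128 addresses
  191.22.200.0/25
  191.22.200.128/25
  191.22.201.0/25
  191.22.201.128/25
  191.22.202.0/25
  191.22.202.128/25
  191.22.203.0/25
  191.22.203.128/25
Subnets: 191.22.200.0/25, 191.22.200.128/25, 191.22.201.0/25, 191.22.201.128/25, 191.22.202.0/25, 191.22.202.128/25, 191.22.203.0/25, 191.22.203.128/25


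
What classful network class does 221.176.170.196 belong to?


First octet: 221
Binary: 11011101
110xxxxx -> Class C (192-223)
Class C, default mask 255.255.255.0 (/24)


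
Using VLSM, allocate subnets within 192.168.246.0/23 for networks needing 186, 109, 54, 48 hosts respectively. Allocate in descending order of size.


186 hosts -> /24 (254 usable): 192.168.246.0/24
109 hosts -> /25 (126 usable): 192.168.247.0/25
54 hosts -> /26 (62 usable): 192.168.247.128/26
48 hosts -> /26 (62 usable): 192.168.247.192/26
Allocation: 192.168.246.0/24 (186 hosts, 254 usable); 192.168.247.0/25 (109 hosts, 126 usable); 192.168.247.128/26 (54 hosts, 62 usable); 192.168.247.192/26 (48 hosts, 62 usable)


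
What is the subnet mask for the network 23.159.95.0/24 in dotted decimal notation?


/24 means 24 network bits, 8 host bits
Binary: 11111111111111111111111100000000
Mask: 255.255.255.0


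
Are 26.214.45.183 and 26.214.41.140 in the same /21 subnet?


Mask: 255.255.248.0
26.214.45.183 AND mask = 26.214.40.0
26.214.41.140 AND mask = 26.214.40.0
Yes, same subnet (26.214.40.0)


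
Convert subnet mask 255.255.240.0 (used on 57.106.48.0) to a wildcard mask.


Subnet mask: 255.255.240.0
Wildcard = 255.255.255.255 - subnet mask
255 - 255 = 0
255 - 255 = 0
255 - 240 = 15
255 - 0 = 255
Wildcard: 0.0.15.255


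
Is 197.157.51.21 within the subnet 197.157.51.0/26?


Subnet network: 197.157.51.0
Test IP AND mask: 197.157.51.0
Yes, 197.157.51.21 is in 197.157.51.0/26


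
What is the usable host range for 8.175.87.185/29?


Network: 8.175.87.184
Broadcast: 8.175.87.191
First usable = network + 1
Last usable = broadcast - 1
Range: 8.175.87.185 to 8.175.87.190


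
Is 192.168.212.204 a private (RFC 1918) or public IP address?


RFC 1918 private ranges:
  10.0.0.0/8 (10.0.0.0 - 10.255.255.255)
  172.16.0.0/12 (172.16.0.0 - 172.31.255.255)
  192.168.0.0/16 (192.168.0.0 - 192.168.255.255)
Private (in 192.168.0.0/16)


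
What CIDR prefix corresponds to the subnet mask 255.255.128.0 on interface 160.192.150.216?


Binary: 11111111.11111111.10000000.00000000
Count leading 1s
Prefix: /17


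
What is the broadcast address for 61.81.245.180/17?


Network: 61.81.128.0/17
Host bits = 15
Set all host bits to 1:
Broadcast: 61.81.255.255


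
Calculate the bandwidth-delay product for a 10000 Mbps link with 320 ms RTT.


BDP = bandwidth * RTT
= 10000 Mbps * 320 ms
= 10000 * 1e6 * 320 / 1000 bits
= 3200000000 bits
= 400000000 bytes
= 390625 KB
BDP = 3200000000 bits (400000000 bytes)


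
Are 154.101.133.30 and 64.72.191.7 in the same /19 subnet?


Mask: 255.255.224.0
154.101.133.30 AND mask = 154.101.128.0
64.72.191.7 AND mask = 64.72.160.0
No, different subnets (154.101.128.0 vs 64.72.160.0)


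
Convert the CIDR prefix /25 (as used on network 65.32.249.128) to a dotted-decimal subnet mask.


/25 means 25 network bits, 7 host bits
Binary: 11111111111111111111111110000000
Mask: 255.255.255.128


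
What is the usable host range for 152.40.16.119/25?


Network: 152.40.16.0
Broadcast: 152.40.16.127
First usable = network + 1
Last usable = broadcast - 1
Range: 152.40.16.1 to 152.40.16.126


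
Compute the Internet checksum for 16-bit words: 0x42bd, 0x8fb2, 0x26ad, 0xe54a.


Sum all words (with carry folding):
+ 0x42bd = 0x42bd
+ 0x8fb2 = 0xd26f
+ 0x26ad = 0xf91c
+ 0xe54a = 0xde67
One's complement: ~0xde67
Checksum = 0x2198


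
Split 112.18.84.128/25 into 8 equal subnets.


New prefix = 25 + 3 = 28
Each subnet has 16 addresses
  112.18.84.128/28
  112.18.84.144/28
  112.18.84.160/28
  112.18.84.176/28
  112.18.84.192/28
  112.18.84.208/28
  112.18.84.224/28
  112.18.84.240/28
Subnets: 112.18.84.128/28, 112.18.84.144/28, 112.18.84.160/28, 112.18.84.176/28, 112.18.84.192/28, 112.18.84.208/28, 112.18.84.224/28, 112.18.84.240/28


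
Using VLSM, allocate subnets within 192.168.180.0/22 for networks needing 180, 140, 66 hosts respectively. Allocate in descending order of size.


180 hosts -> /24 (254 usable): 192.168.180.0/24
140 hosts -> /24 (254 usable): 192.168.181.0/24
66 hosts -> /25 (126 usable): 192.168.182.0/25
Allocation: 192.168.180.0/24 (180 hosts, 254 usable); 192.168.181.0/24 (140 hosts, 254 usable); 192.168.182.0/25 (66 hosts, 126 usable)


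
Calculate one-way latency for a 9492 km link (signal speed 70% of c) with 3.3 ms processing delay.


Speed = 0.7 * 3e5 km/s = 210000 km/s
Propagation delay = 9492 / 210000 = 0.0452 s = 45.2 ms
Processing delay = 3.3 ms
Total one-way latency = 48.5 ms


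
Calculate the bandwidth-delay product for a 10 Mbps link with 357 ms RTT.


BDP = bandwidth * RTT
= 10 Mbps * 357 ms
= 10 * 1e6 * 357 / 1000 bits
= 3570000 bits
= 446250 bytes
= 435.791 KB
BDP = 3570000 bits (446250 bytes)


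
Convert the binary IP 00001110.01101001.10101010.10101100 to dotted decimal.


00001110 = 14
01101001 = 105
10101010 = 170
10101100 = 172
IP: 14.105.170.172


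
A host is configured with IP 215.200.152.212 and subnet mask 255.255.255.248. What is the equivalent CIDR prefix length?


Binary: 11111111.11111111.11111111.11111000
Count leading 1s
Prefix: /29


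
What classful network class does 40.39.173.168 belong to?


First octet: 40
Binary: 00101000
0xxxxxxx -> Class A (1-126)
Class A, default mask 255.0.0.0 (/8)


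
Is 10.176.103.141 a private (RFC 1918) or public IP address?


RFC 1918 private ranges:
  10.0.0.0/8 (10.0.0.0 - 10.255.255.255)
  172.16.0.0/12 (172.16.0.0 - 172.31.255.255)
  192.168.0.0/16 (192.168.0.0 - 192.168.255.255)
Private (in 10.0.0.0/8)


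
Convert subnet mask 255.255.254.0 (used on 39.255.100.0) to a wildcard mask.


Subnet mask: 255.255.254.0
Wildcard = 255.255.255.255 - subnet mask
255 - 255 = 0
255 - 255 = 0
255 - 254 = 1
255 - 0 = 255
Wildcard: 0.0.1.255


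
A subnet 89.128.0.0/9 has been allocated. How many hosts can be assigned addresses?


Host bits = 32 - 9 = 23
Total addresses = 2^23 = 8388608
Usable = total - 2 (network and broadcast)
Usable hosts: 8388606


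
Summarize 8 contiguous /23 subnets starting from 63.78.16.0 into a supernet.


Original prefix: /23
Number of subnets: 8 = 2^3
New prefix = 23 - 3 = 20
Supernet: 63.78.16.0/20


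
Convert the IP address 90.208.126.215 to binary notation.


90 = 01011010
208 = 11010000
126 = 01111110
215 = 11010111
Binary: 01011010.11010000.01111110.11010111


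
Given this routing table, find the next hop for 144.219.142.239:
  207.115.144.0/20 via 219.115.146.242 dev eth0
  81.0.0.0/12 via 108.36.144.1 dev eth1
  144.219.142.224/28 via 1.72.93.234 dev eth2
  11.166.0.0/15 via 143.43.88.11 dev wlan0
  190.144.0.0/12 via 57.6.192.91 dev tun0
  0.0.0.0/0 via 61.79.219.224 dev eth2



Longest prefix match for 144.219.142.239:
  /20 207.115.144.0: no
  /12 81.0.0.0: no
  /28 144.219.142.224: MATCH
  /15 11.166.0.0: no
  /12 190.144.0.0: no
  /0 0.0.0.0: MATCH
Selected: next-hop 1.72.93.234 via eth2 (matched /28)


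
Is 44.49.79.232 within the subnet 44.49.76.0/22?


Subnet network: 44.49.76.0
Test IP AND mask: 44.49.76.0
Yes, 44.49.79.232 is in 44.49.76.0/22


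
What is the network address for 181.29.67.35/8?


IP:   10110101.00011101.01000011.00100011
Mask: 11111111.00000000.00000000.00000000
AND operation:
Net:  10110101.00000000.00000000.00000000
Network: 181.0.0.0/8


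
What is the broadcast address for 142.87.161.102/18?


Network: 142.87.128.0/18
Host bits = 14
Set all host bits to 1:
Broadcast: 142.87.191.255


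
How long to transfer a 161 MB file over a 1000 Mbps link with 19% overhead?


Effective throughput = 1000 * (1 - 19/100) = 810 Mbps
File size in Mb = 161 * 8 = 1288 Mb
Time = 1288 / 810
Time = 1.5901 seconds


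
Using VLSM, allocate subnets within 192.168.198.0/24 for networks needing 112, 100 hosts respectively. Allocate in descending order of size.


112 hosts -> /25 (126 usable): 192.168.198.0/25
100 hosts -> /25 (126 usable): 192.168.198.128/25
Allocation: 192.168.198.0/25 (112 hosts, 126 usable); 192.168.198.128/25 (100 hosts, 126 usable)


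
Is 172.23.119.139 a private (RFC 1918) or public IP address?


RFC 1918 private ranges:
  10.0.0.0/8 (10.0.0.0 - 10.255.255.255)
  172.16.0.0/12 (172.16.0.0 - 172.31.255.255)
  192.168.0.0/16 (192.168.0.0 - 192.168.255.255)
Private (in 172.16.0.0/12)


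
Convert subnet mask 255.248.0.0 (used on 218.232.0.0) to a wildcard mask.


Subnet mask: 255.248.0.0
Wildcard = 255.255.255.255 - subnet mask
255 - 255 = 0
255 - 248 = 7
255 - 0 = 255
255 - 0 = 255
Wildcard: 0.7.255.255


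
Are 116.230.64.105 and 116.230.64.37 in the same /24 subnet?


Mask: 255.255.255.0
116.230.64.105 AND mask = 116.230.64.0
116.230.64.37 AND mask = 116.230.64.0
Yes, same subnet (116.230.64.0)


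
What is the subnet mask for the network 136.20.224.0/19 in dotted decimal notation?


/19 means 19 network bits, 13 host bits
Binary: 11111111111111111110000000000000
Mask: 255.255.224.0


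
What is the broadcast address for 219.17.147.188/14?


Network: 219.16.0.0/14
Host bits = 18
Set all host bits to 1:
Broadcast: 219.19.255.255


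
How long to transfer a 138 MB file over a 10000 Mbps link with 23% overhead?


Effective throughput = 10000 * (1 - 23/100) = 7700 Mbps
File size in Mb = 138 * 8 = 1104 Mb
Time = 1104 / 7700
Time = 0.1434 seconds


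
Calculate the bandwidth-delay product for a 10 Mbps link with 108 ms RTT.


BDP = bandwidth * RTT
= 10 Mbps * 108 ms
= 10 * 1e6 * 108 / 1000 bits
= 1080000 bits
= 135000 bytes
= 131.8359 KB
BDP = 1080000 bits (135000 bytes)


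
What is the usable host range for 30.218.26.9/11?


Network: 30.192.0.0
Broadcast: 30.223.255.255
First usable = network + 1
Last usable = broadcast - 1
Range: 30.192.0.1 to 30.223.255.254


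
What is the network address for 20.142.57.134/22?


IP:   00010100.10001110.00111001.10000110
Mask: 11111111.11111111.11111100.00000000
AND operation:
Net:  00010100.10001110.00111000.00000000
Network: 20.142.56.0/22


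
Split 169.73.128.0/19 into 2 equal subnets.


New prefix = 19 + 1 = 20
Each subnet has 4096 addresses
  169.73.128.0/20
  169.73.144.0/20
Subnets: 169.73.128.0/20, 169.73.144.0/20


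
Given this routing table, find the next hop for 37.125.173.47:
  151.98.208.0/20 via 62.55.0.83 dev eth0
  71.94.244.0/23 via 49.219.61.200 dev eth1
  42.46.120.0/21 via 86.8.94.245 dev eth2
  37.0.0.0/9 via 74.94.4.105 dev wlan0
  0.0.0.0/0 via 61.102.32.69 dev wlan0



Longest prefix match for 37.125.173.47:
  /20 151.98.208.0: no
  /23 71.94.244.0: no
  /21 42.46.120.0: no
  /9 37.0.0.0: MATCH
  /0 0.0.0.0: MATCH
Selected: next-hop 74.94.4.105 via wlan0 (matched /9)


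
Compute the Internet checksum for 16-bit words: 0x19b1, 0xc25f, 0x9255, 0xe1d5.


Sum all words (with carry folding):
+ 0x19b1 = 0x19b1
+ 0xc25f = 0xdc10
+ 0x9255 = 0x6e66
+ 0xe1d5 = 0x503c
One's complement: ~0x503c
Checksum = 0xafc3


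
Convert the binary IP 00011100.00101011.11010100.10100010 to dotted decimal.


00011100 = 28
00101011 = 43
11010100 = 212
10100010 = 162
IP: 28.43.212.162


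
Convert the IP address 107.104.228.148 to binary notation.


107 = 01101011
104 = 01101000
228 = 11100100
148 = 10010100
Binary: 01101011.01101000.11100100.10010100


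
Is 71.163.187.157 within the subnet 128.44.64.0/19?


Subnet network: 128.44.64.0
Test IP AND mask: 71.163.160.0
No, 71.163.187.157 is not in 128.44.64.0/19


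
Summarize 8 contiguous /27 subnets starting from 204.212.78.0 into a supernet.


Original prefix: /27
Number of subnets: 8 = 2^3
New prefix = 27 - 3 = 24
Supernet: 204.212.78.0/24


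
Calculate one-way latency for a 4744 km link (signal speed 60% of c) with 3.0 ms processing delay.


Speed = 0.6 * 3e5 km/s = 180000 km/s
Propagation delay = 4744 / 180000 = 0.0264 s = 26.3556 ms
Processing delay = 3.0 ms
Total one-way latency = 29.3556 ms


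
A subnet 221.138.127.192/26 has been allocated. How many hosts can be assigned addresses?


Host bits = 32 - 26 = 6
Total addresses = 2^6 = 64
Usable = total - 2 (network and broadcast)
Usable hosts: 62


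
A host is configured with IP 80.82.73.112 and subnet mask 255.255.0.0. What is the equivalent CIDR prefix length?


Binary: 11111111.11111111.00000000.00000000
Count leading 1s
Prefix: /16


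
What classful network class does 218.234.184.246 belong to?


First octet: 218
Binary: 11011010
110xxxxx -> Class C (192-223)
Class C, default mask 255.255.255.0 (/24)


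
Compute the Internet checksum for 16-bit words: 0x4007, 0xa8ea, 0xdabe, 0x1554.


Sum all words (with carry folding):
+ 0x4007 = 0x4007
+ 0xa8ea = 0xe8f1
+ 0xdabe = 0xc3b0
+ 0x1554 = 0xd904
One's complement: ~0xd904
Checksum = 0x26fb


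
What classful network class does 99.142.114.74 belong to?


First octet: 99
Binary: 01100011
0xxxxxxx -> Class A (1-126)
Class A, default mask 255.0.0.0 (/8)


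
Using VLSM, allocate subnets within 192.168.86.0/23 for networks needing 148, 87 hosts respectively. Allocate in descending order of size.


148 hosts -> /24 (254 usable): 192.168.86.0/24
87 hosts -> /25 (126 usable): 192.168.87.0/25
Allocation: 192.168.86.0/24 (148 hosts, 254 usable); 192.168.87.0/25 (87 hosts, 126 usable)


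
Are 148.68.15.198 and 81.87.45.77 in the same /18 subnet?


Mask: 255.255.192.0
148.68.15.198 AND mask = 148.68.0.0
81.87.45.77 AND mask = 81.87.0.0
No, different subnets (148.68.0.0 vs 81.87.0.0)


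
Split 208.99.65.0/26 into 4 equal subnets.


New prefix = 26 + 2 = 28
Each subnet has 16 addresses
  208.99.65.0/28
  208.99.65.16/28
  208.99.65.32/28
  208.99.65.48/28
Subnets: 208.99.65.0/28, 208.99.65.16/28, 208.99.65.32/28, 208.99.65.48/28


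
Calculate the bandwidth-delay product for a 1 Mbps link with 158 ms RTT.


BDP = bandwidth * RTT
= 1 Mbps * 158 ms
= 1 * 1e6 * 158 / 1000 bits
= 158000 bits
= 19750 bytes
= 19.2871 KB
BDP = 158000 bits (19750 bytes)


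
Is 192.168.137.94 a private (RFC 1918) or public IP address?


RFC 1918 private ranges:
  10.0.0.0/8 (10.0.0.0 - 10.255.255.255)
  172.16.0.0/12 (172.16.0.0 - 172.31.255.255)
  192.168.0.0/16 (192.168.0.0 - 192.168.255.255)
Private (in 192.168.0.0/16)


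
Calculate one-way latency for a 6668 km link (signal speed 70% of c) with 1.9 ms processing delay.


Speed = 0.7 * 3e5 km/s = 210000 km/s
Propagation delay = 6668 / 210000 = 0.0318 s = 31.7524 ms
Processing delay = 1.9 ms
Total one-way latency = 33.6524 ms


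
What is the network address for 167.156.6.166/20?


IP:   10100111.10011100.00000110.10100110
Mask: 11111111.11111111.11110000.00000000
AND operation:
Net:  10100111.10011100.00000000.00000000
Network: 167.156.0.0/20


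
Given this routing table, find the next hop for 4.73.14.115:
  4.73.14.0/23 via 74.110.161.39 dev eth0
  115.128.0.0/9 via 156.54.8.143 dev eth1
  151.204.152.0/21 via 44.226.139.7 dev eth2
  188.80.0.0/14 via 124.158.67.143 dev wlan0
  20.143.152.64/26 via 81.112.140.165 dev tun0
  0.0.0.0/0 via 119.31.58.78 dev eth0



Longest prefix match for 4.73.14.115:
  /23 4.73.14.0: MATCH
  /9 115.128.0.0: no
  /21 151.204.152.0: no
  /14 188.80.0.0: no
  /26 20.143.152.64: no
  /0 0.0.0.0: MATCH
Selected: next-hop 74.110.161.39 via eth0 (matched /23)


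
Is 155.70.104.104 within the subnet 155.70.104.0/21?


Subnet network: 155.70.104.0
Test IP AND mask: 155.70.104.0
Yes, 155.70.104.104 is in 155.70.104.0/21


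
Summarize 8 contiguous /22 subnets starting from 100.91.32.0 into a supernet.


Original prefix: /22
Number of subnets: 8 = 2^3
New prefix = 22 - 3 = 19
Supernet: 100.91.32.0/19


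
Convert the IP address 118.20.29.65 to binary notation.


118 = 01110110
20 = 00010100
29 = 00011101
65 = 01000001
Binary: 01110110.00010100.00011101.01000001


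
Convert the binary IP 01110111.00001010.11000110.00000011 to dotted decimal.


01110111 = 119
00001010 = 10
11000110 = 198
00000011 = 3
IP: 119.10.198.3


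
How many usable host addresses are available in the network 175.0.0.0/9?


Host bits = 32 - 9 = 23
Total addresses = 2^23 = 8388608
Usable = total - 2 (network and broadcast)
Usable hosts: 8388606


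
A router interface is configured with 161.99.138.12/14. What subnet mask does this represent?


/14 means 14 network bits, 18 host bits
Binary: 11111111111111000000000000000000
Mask: 255.252.0.0


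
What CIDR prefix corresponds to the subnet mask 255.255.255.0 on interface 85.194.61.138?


Binary: 11111111.11111111.11111111.00000000
Count leading 1s
Prefix: /24


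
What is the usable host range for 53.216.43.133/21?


Network: 53.216.40.0
Broadcast: 53.216.47.255
First usable = network + 1
Last usable = broadcast - 1
Range: 53.216.40.1 to 53.216.47.254


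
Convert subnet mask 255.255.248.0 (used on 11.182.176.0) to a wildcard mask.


Subnet mask: 255.255.248.0
Wildcard = 255.255.255.255 - subnet mask
255 - 255 = 0
255 - 255 = 0
255 - 248 = 7
255 - 0 = 255
Wildcard: 0.0.7.255


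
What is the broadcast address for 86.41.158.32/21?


Network: 86.41.152.0/21
Host bits = 11
Set all host bits to 1:
Broadcast: 86.41.159.255


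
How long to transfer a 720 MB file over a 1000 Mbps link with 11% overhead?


Effective throughput = 1000 * (1 - 11/100) = 890 Mbps
File size in Mb = 720 * 8 = 5760 Mb
Time = 5760 / 890
Time = 6.4719 seconds


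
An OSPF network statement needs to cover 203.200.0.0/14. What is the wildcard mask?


Subnet mask: 255.252.0.0
Wildcard = 255.255.255.255 - subnet mask
255 - 255 = 0
255 - 252 = 3
255 - 0 = 255
255 - 0 = 255
Wildcard: 0.3.255.255


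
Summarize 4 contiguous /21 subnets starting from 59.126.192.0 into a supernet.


Original prefix: /21
Number of subnets: 4 = 2^2
New prefix = 21 - 2 = 19
Supernet: 59.126.192.0/19


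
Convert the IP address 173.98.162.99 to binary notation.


173 = 10101101
98 = 01100010
162 = 10100010
99 = 01100011
Binary: 10101101.01100010.10100010.01100011


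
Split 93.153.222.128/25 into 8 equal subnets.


New prefix = 25 + 3 = 28
Each subnet has 16 addresses
  93.153.222.128/28
  93.153.222.144/28
  93.153.222.160/28
  93.153.222.176/28
  93.153.222.192/28
  93.153.222.208/28
  93.153.222.224/28
  93.153.222.240/28
Subnets: 93.153.222.128/28, 93.153.222.144/28, 93.153.222.160/28, 93.153.222.176/28, 93.153.222.192/28, 93.153.222.208/28, 93.153.222.224/28, 93.153.222.240/28


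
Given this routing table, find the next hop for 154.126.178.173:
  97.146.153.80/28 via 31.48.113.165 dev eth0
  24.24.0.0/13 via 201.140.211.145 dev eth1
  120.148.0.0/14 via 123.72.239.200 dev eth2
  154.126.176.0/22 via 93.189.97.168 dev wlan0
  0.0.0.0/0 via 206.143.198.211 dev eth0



Longest prefix match for 154.126.178.173:
  /28 97.146.153.80: no
  /13 24.24.0.0: no
  /14 120.148.0.0: no
  /22 154.126.176.0: MATCH
  /0 0.0.0.0: MATCH
Selected: next-hop 93.189.97.168 via wlan0 (matched /22)


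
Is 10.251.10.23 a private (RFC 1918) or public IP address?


RFC 1918 private ranges:
  10.0.0.0/8 (10.0.0.0 - 10.255.255.255)
  172.16.0.0/12 (172.16.0.0 - 172.31.255.255)
  192.168.0.0/16 (192.168.0.0 - 192.168.255.255)
Private (in 10.0.0.0/8)


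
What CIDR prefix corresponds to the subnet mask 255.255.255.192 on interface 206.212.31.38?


Binary: 11111111.11111111.11111111.11000000
Count leading 1s
Prefix: /26


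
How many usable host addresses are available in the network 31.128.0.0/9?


Host bits = 32 - 9 = 23
Total addresses = 2^23 = 8388608
Usable = total - 2 (network and broadcast)
Usable hosts: 8388606


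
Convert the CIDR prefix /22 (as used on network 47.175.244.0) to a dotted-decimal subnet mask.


/22 means 22 network bits, 10 host bits
Binary: 11111111111111111111110000000000
Mask: 255.255.252.0


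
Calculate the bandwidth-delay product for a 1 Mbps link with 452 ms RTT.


BDP = bandwidth * RTT
= 1 Mbps * 452 ms
= 1 * 1e6 * 452 / 1000 bits
= 452000 bits
= 56500 bytes
= 55.1758 KB
BDP = 452000 bits (56500 bytes)


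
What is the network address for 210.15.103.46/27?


IP:   11010010.00001111.01100111.00101110
Mask: 11111111.11111111.11111111.11100000
AND operation:
Net:  11010010.00001111.01100111.00100000
Network: 210.15.103.32/27


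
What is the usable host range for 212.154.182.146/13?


Network: 212.152.0.0
Broadcast: 212.159.255.255
First usable = network + 1
Last usable = broadcast - 1
Range: 212.152.0.1 to 212.159.255.254


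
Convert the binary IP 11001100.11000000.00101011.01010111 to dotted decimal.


11001100 = 204
11000000 = 192
00101011 = 43
01010111 = 87
IP: 204.192.43.87


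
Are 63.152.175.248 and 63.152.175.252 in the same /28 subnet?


Mask: 255.255.255.240
63.152.175.248 AND mask = 63.152.175.240
63.152.175.252 AND mask = 63.152.175.240
Yes, same subnet (63.152.175.240)


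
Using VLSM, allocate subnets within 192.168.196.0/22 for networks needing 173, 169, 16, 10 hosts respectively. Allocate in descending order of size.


173 hosts -> /24 (254 usable): 192.168.196.0/24
169 hosts -> /24 (254 usable): 192.168.197.0/24
16 hosts -> /27 (30 usable): 192.168.198.0/27
10 hosts -> /28 (14 usable): 192.168.198.32/28
Allocation: 192.168.196.0/24 (173 hosts, 254 usable); 192.168.197.0/24 (169 hosts, 254 usable); 192.168.198.0/27 (16 hosts, 30 usable); 192.168.198.32/28 (10 hosts, 14 usable)


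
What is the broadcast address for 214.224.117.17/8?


Network: 214.0.0.0/8
Host bits = 24
Set all host bits to 1:
Broadcast: 214.255.255.255


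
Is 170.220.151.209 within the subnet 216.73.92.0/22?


Subnet network: 216.73.92.0
Test IP AND mask: 170.220.148.0
No, 170.220.151.209 is not in 216.73.92.0/22


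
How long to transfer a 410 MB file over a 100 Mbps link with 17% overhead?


Effective throughput = 100 * (1 - 17/100) = 83 Mbps
File size in Mb = 410 * 8 = 3280 Mb
Time = 3280 / 83
Time = 39.5181 seconds


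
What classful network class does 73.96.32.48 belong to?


First octet: 73
Binary: 01001001
0xxxxxxx -> Class A (1-126)
Class A, default mask 255.0.0.0 (/8)


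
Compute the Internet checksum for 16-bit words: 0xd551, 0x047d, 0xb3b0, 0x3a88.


Sum all words (with carry folding):
+ 0xd551 = 0xd551
+ 0x047d = 0xd9ce
+ 0xb3b0 = 0x8d7f
+ 0x3a88 = 0xc807
One's complement: ~0xc807
Checksum = 0x37f8


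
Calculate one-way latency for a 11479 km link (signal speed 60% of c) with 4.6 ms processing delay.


Speed = 0.6 * 3e5 km/s = 180000 km/s
Propagation delay = 11479 / 180000 = 0.0638 s = 63.7722 ms
Processing delay = 4.6 ms
Total one-way latency = 68.3722 ms


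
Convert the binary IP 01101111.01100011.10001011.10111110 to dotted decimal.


01101111 = 111
01100011 = 99
10001011 = 139
10111110 = 190
IP: 111.99.139.190


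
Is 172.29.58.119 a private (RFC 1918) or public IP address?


RFC 1918 private ranges:
  10.0.0.0/8 (10.0.0.0 - 10.255.255.255)
  172.16.0.0/12 (172.16.0.0 - 172.31.255.255)
  192.168.0.0/16 (192.168.0.0 - 192.168.255.255)
Private (in 172.16.0.0/12)


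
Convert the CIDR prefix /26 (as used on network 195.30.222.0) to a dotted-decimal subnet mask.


/26 means 26 network bits, 6 host bits
Binary: 11111111111111111111111111000000
Mask: 255.255.255.192


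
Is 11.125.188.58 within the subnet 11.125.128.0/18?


Subnet network: 11.125.128.0
Test IP AND mask: 11.125.128.0
Yes, 11.125.188.58 is in 11.125.128.0/18


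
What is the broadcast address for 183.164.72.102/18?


Network: 183.164.64.0/18
Host bits = 14
Set all host bits to 1:
Broadcast: 183.164.127.255


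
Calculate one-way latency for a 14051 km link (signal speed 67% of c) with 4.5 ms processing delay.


Speed = 0.67 * 3e5 km/s = 201000 km/s
Propagation delay = 14051 / 201000 = 0.0699 s = 69.9055 ms
Processing delay = 4.5 ms
Total one-way latency = 74.4055 ms


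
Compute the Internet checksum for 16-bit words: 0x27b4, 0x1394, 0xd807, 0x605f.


Sum all words (with carry folding):
+ 0x27b4 = 0x27b4
+ 0x1394 = 0x3b48
+ 0xd807 = 0x1350
+ 0x605f = 0x73af
One's complement: ~0x73af
Checksum = 0x8c50


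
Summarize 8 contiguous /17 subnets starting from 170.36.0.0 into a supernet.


Original prefix: /17
Number of subnets: 8 = 2^3
New prefix = 17 - 3 = 14
Supernet: 170.36.0.0/14


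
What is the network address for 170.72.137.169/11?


IP:   10101010.01001000.10001001.10101001
Mask: 11111111.11100000.00000000.00000000
AND operation:
Net:  10101010.01000000.00000000.00000000
Network: 170.64.0.0/11


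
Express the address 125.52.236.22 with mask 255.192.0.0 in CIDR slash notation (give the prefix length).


Binary: 11111111.11000000.00000000.00000000
Count leading 1s
Prefix: /10


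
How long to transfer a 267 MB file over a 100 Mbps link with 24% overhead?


Effective throughput = 100 * (1 - 24/100) = 76 Mbps
File size in Mb = 267 * 8 = 2136 Mb
Time = 2136 / 76
Time = 28.1053 seconds


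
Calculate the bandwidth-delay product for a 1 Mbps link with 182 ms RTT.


BDP = bandwidth * RTT
= 1 Mbps * 182 ms
= 1 * 1e6 * 182 / 1000 bits
= 182000 bits
= 22750 bytes
= 22.2168 KB
BDP = 182000 bits (22750 bytes)


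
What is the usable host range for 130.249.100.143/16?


Network: 130.249.0.0
Broadcast: 130.249.255.255
First usable = network + 1
Last usable = broadcast - 1
Range: 130.249.0.1 to 130.249.255.254


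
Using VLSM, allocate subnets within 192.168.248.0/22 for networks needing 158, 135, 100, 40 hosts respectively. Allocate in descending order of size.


158 hosts -> /24 (254 usable): 192.168.248.0/24
135 hosts -> /24 (254 usable): 192.168.249.0/24
100 hosts -> /25 (126 usable): 192.168.250.0/25
40 hosts -> /26 (62 usable): 192.168.250.128/26
Allocation: 192.168.248.0/24 (158 hosts, 254 usable); 192.168.249.0/24 (135 hosts, 254 usable); 192.168.250.0/25 (100 hosts, 126 usable); 192.168.250.128/26 (40 hosts, 62 usable)


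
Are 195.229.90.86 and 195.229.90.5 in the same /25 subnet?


Mask: 255.255.255.128
195.229.90.86 AND mask = 195.229.90.0
195.229.90.5 AND mask = 195.229.90.0
Yes, same subnet (195.229.90.0)


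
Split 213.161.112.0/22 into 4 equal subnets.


New prefix = 22 + 2 = 24
Each subnet has 256 addresses
  213.161.112.0/24
  213.161.113.0/24
  213.161.114.0/24
  213.161.115.0/24
Subnets: 213.161.112.0/24, 213.161.113.0/24, 213.161.114.0/24, 213.161.115.0/24


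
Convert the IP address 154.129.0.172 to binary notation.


154 = 10011010
129 = 10000001
0 = 00000000
172 = 10101100
Binary: 10011010.10000001.00000000.10101100


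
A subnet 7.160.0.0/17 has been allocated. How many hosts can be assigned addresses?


Host bits = 32 - 17 = 15
Total addresses = 2^15 = 32768
Usable = total - 2 (network and broadcast)
Usable hosts: 32766


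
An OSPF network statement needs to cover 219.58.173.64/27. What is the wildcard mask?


Subnet mask: 255.255.255.224
Wildcard = 255.255.255.255 - subnet mask
255 - 255 = 0
255 - 255 = 0
255 - 255 = 0
255 - 224 = 31
Wildcard: 0.0.0.31


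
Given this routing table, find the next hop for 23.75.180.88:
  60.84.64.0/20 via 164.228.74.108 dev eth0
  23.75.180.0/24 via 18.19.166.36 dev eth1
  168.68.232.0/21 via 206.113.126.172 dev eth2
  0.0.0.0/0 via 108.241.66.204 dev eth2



Longest prefix match for 23.75.180.88:
  /20 60.84.64.0: no
  /24 23.75.180.0: MATCH
  /21 168.68.232.0: no
  /0 0.0.0.0: MATCH
Selected: next-hop 18.19.166.36 via eth1 (matched /24)


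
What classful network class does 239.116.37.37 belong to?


First octet: 239
Binary: 11101111
1110xxxx -> Class D (224-239)
Class D (multicast), default mask N/A


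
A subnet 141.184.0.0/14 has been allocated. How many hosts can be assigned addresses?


Host bits = 32 - 14 = 18
Total addresses = 2^18 = 262144
Usable = total - 2 (network and broadcast)
Usable hosts: 262142


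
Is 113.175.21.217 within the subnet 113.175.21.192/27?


Subnet network: 113.175.21.192
Test IP AND mask: 113.175.21.192
Yes, 113.175.21.217 is in 113.175.21.192/27


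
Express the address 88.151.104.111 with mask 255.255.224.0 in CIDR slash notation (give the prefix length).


Binary: 11111111.11111111.11100000.00000000
Count leading 1s
Prefix: /19


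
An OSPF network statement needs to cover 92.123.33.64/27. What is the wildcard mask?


Subnet mask: 255.255.255.224
Wildcard = 255.255.255.255 - subnet mask
255 - 255 = 0
255 - 255 = 0
255 - 255 = 0
255 - 224 = 31
Wildcard: 0.0.0.31


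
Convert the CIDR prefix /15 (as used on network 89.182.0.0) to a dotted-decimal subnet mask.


/15 means 15 network bits, 17 host bits
Binary: 11111111111111100000000000000000
Mask: 255.254.0.0


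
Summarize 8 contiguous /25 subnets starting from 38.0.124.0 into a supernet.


Original prefix: /25
Number of subnets: 8 = 2^3
New prefix = 25 - 3 = 22
Supernet: 38.0.124.0/22


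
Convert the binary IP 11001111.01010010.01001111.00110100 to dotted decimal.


11001111 = 207
01010010 = 82
01001111 = 79
00110100 = 52
IP: 207.82.79.52


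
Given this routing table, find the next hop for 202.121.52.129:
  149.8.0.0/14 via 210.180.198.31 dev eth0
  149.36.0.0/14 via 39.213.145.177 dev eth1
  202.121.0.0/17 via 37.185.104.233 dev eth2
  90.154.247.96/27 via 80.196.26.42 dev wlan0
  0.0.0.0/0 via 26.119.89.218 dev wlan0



Longest prefix match for 202.121.52.129:
  /14 149.8.0.0: no
  /14 149.36.0.0: no
  /17 202.121.0.0: MATCH
  /27 90.154.247.96: no
  /0 0.0.0.0: MATCH
Selected: next-hop 37.185.104.233 via eth2 (matched /17)


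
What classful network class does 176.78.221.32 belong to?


First octet: 176
Binary: 10110000
10xxxxxx -> Class B (128-191)
Class B, default mask 255.255.0.0 (/16)


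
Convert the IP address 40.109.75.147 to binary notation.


40 = 00101000
109 = 01101101
75 = 01001011
147 = 10010011
Binary: 00101000.01101101.01001011.10010011


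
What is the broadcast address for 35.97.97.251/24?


Network: 35.97.97.0/24
Host bits = 8
Set all host bits to 1:
Broadcast: 35.97.97.255


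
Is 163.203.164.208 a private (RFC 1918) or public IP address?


RFC 1918 private ranges:
  10.0.0.0/8 (10.0.0.0 - 10.255.255.255)
  172.16.0.0/12 (172.16.0.0 - 172.31.255.255)
  192.168.0.0/16 (192.168.0.0 - 192.168.255.255)
Public (not in any RFC 1918 range)


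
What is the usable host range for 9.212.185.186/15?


Network: 9.212.0.0
Broadcast: 9.213.255.255
First usable = network + 1
Last usable = broadcast - 1
Range: 9.212.0.1 to 9.213.255.254


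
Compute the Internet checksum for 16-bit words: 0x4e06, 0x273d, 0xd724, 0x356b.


Sum all words (with carry folding):
+ 0x4e06 = 0x4e06
+ 0x273d = 0x7543
+ 0xd724 = 0x4c68
+ 0x356b = 0x81d3
One's complement: ~0x81d3
Checksum = 0x7e2c


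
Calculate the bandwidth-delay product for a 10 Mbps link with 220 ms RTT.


BDP = bandwidth * RTT
= 10 Mbps * 220 ms
= 10 * 1e6 * 220 / 1000 bits
= 2200000 bits
= 275000 bytes
= 268.5547 KB
BDP = 2200000 bits (275000 bytes)


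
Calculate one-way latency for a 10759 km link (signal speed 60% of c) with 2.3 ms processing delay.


Speed = 0.6 * 3e5 km/s = 180000 km/s
Propagation delay = 10759 / 180000 = 0.0598 s = 59.7722 ms
Processing delay = 2.3 ms
Total one-way latency = 62.0722 ms


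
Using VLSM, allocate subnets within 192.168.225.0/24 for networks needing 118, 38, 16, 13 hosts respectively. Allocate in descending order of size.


118 hosts -> /25 (126 usable): 192.168.225.0/25
38 hosts -> /26 (62 usable): 192.168.225.128/26
16 hosts -> /27 (30 usable): 192.168.225.192/27
13 hosts -> /28 (14 usable): 192.168.225.224/28
Allocation: 192.168.225.0/25 (118 hosts, 126 usable); 192.168.225.128/26 (38 hosts, 62 usable); 192.168.225.192/27 (16 hosts, 30 usable); 192.168.225.224/28 (13 hosts, 14 usable)


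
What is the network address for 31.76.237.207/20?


IP:   00011111.01001100.11101101.11001111
Mask: 11111111.11111111.11110000.00000000
AND operation:
Net:  00011111.01001100.11100000.00000000
Network: 31.76.224.0/20


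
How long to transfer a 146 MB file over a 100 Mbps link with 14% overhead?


Effective throughput = 100 * (1 - 14/100) = 86 Mbps
File size in Mb = 146 * 8 = 1168 Mb
Time = 1168 / 86
Time = 13.5814 seconds


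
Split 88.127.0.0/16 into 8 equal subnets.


New prefix = 16 + 3 = 19
Each subnet has 8192 addresses
  88.127.0.0/19
  88.127.32.0/19
  88.127.64.0/19
  88.127.96.0/19
  88.127.128.0/19
  88.127.160.0/19
  88.127.192.0/19
  88.127.224.0/19
Subnets: 88.127.0.0/19, 88.127.32.0/19, 88.127.64.0/19, 88.127.96.0/19, 88.127.128.0/19, 88.127.160.0/19, 88.127.192.0/19, 88.127.224.0/19


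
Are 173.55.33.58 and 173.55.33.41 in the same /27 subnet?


Mask: 255.255.255.224
173.55.33.58 AND mask = 173.55.33.32
173.55.33.41 AND mask = 173.55.33.32
Yes, same subnet (173.55.33.32)


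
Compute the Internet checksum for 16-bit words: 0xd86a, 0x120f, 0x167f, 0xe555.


Sum all words (with carry folding):
+ 0xd86a = 0xd86a
+ 0x120f = 0xea79
+ 0x167f = 0x00f9
+ 0xe555 = 0xe64e
One's complement: ~0xe64e
Checksum = 0x19b1


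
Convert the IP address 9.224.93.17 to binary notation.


9 = 00001001
224 = 11100000
93 = 01011101
17 = 00010001
Binary: 00001001.11100000.01011101.00010001


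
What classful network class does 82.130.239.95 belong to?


First octet: 82
Binary: 01010010
0xxxxxxx -> Class A (1-126)
Class A, default mask 255.0.0.0 (/8)


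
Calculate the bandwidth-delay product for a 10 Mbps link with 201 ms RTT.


BDP = bandwidth * RTT
= 10 Mbps * 201 ms
= 10 * 1e6 * 201 / 1000 bits
= 2010000 bits
= 251250 bytes
= 245.3613 KB
BDP = 2010000 bits (251250 bytes)


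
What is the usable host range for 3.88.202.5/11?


Network: 3.64.0.0
Broadcast: 3.95.255.255
First usable = network + 1
Last usable = broadcast - 1
Range: 3.64.0.1 to 3.95.255.254


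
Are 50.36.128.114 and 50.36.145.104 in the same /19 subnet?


Mask: 255.255.224.0
50.36.128.114 AND mask = 50.36.128.0
50.36.145.104 AND mask = 50.36.128.0
Yes, same subnet (50.36.128.0)


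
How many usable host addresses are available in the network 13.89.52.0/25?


Host bits = 32 - 25 = 7
Total addresses = 2^7 = 128
Usable = total - 2 (network and broadcast)
Usable hosts: 126


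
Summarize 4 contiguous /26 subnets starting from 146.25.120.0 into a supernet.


Original prefix: /26
Number of subnets: 4 = 2^2
New prefix = 26 - 2 = 24
Supernet: 146.25.120.0/24


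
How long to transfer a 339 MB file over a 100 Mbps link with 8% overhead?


Effective throughput = 100 * (1 - 8/100) = 92 Mbps
File size in Mb = 339 * 8 = 2712 Mb
Time = 2712 / 92
Time = 29.4783 seconds


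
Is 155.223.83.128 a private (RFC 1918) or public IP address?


RFC 1918 private ranges:
  10.0.0.0/8 (10.0.0.0 - 10.255.255.255)
  172.16.0.0/12 (172.16.0.0 - 172.31.255.255)
  192.168.0.0/16 (192.168.0.0 - 192.168.255.255)
Public (not in any RFC 1918 range)


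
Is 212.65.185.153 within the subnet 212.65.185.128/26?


Subnet network: 212.65.185.128
Test IP AND mask: 212.65.185.128
Yes, 212.65.185.153 is in 212.65.185.128/26


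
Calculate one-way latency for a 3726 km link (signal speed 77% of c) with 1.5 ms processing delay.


Speed = 0.77 * 3e5 km/s = 231000 km/s
Propagation delay = 3726 / 231000 = 0.0161 s = 16.1299 ms
Processing delay = 1.5 ms
Total one-way latency = 17.6299 ms


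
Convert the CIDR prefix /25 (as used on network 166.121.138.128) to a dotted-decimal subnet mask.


/25 means 25 network bits, 7 host bits
Binary: 11111111111111111111111110000000
Mask: 255.255.255.128


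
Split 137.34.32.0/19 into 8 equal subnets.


New prefix = 19 + 3 = 22
Each subnet has 1024 addresses
  137.34.32.0/22
  137.34.36.0/22
  137.34.40.0/22
  137.34.44.0/22
  137.34.48.0/22
  137.34.52.0/22
  137.34.56.0/22
  137.34.60.0/22
Subnets: 137.34.32.0/22, 137.34.36.0/22, 137.34.40.0/22, 137.34.44.0/22, 137.34.48.0/22, 137.34.52.0/22, 137.34.56.0/22, 137.34.60.0/22


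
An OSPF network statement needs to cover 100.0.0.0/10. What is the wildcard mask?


Subnet mask: 255.192.0.0
Wildcard = 255.255.255.255 - subnet mask
255 - 255 = 0
255 - 192 = 63
255 - 0 = 255
255 - 0 = 255
Wildcard: 0.63.255.255


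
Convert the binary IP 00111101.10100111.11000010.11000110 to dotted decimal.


00111101 = 61
10100111 = 167
11000010 = 194
11000110 = 198
IP: 61.167.194.198


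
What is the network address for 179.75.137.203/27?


IP:   10110011.01001011.10001001.11001011
Mask: 11111111.11111111.11111111.11100000
AND operation:
Net:  10110011.01001011.10001001.11000000
Network: 179.75.137.192/27


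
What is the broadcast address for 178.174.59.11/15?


Network: 178.174.0.0/15
Host bits = 17
Set all host bits to 1:
Broadcast: 178.175.255.255


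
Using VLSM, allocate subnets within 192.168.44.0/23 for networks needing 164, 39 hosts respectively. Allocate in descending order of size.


164 hosts -> /24 (254 usable): 192.168.44.0/24
39 hosts -> /26 (62 usable): 192.168.45.0/26
Allocation: 192.168.44.0/24 (164 hosts, 254 usable); 192.168.45.0/26 (39 hosts, 62 usable)
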